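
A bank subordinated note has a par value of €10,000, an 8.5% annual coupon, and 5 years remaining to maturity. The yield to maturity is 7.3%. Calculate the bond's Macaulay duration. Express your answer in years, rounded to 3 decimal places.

Periodic yield y = 0.073. Discount each cash flow and weight by its year:
  t   CF        PV=CF/(1+0.073)^t    t·PV
  1       850.00       792.1715       792.1715
  2       850.00       738.2772     1,476.5545
  3       850.00       688.0496     2,064.1489
  4       850.00       641.2392     2,564.9566
  5    10,850.00     7,628.3591    38,141.7954
  Σ                 10,488.0966    45,039.6269
Price P = Σ PV = 10,488.0966.
Macaulay duration = Σ(t·PV) / P = 45,039.6269 / 10,488.0966 = 4.29436 years.

4.294 years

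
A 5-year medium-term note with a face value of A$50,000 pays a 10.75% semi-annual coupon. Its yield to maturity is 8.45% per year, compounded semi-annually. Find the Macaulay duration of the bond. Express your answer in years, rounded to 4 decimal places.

4.0447 years

Periodic yield y = 0.04225. Discount each cash flow and weight by its period:
  t   CF        PV=CF/(1+0.04225)^t    t·PV
  1     2,687.50     2,578.5560     2,578.5560
  2     2,687.50     2,474.0283     4,948.0566
  3     2,687.50     2,373.7379     7,121.2137
  4     2,687.50     2,277.5130     9,110.0519
  5     2,687.50     2,185.1887    10,925.9437
  6     2,687.50     2,096.6071    12,579.6425
  7     2,687.50     2,011.6163    14,081.3141
  8     2,687.50     1,930.0708    15,440.5665
  9     2,687.50     1,851.8310    16,666.4786
  10   52,687.50    34,832.8135   348,328.1346
  Σ                 54,611.9625   441,779.9581
Price P = Σ PV = 54,611.9625.
Macaulay duration = Σ(t·PV) / P = 441,779.9581 / 54,611.9625 = 8.08944 half-year periods.
In years: 8.08944 / 2 = 4.04472 years.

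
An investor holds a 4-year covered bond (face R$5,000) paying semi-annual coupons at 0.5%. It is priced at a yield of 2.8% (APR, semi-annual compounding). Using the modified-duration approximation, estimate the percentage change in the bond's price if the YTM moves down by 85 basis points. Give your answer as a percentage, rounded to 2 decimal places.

Periodic yield y = 0.014. Modified duration first:
  t   CF        PV=CF/(1+0.014)^t    t·PV
  1        12.50        12.3274        12.3274
  2        12.50        12.1572        24.3144
  3        12.50        11.9894        35.9681
  4        12.50        11.8238        47.2953
  5        12.50        11.6606        58.3029
  6        12.50        11.4996        68.9975
  7        12.50        11.3408        79.3857
  8     5,012.50     4,484.8792    35,879.0333
  Σ                  4,567.6780    36,205.6247
P = 4,567.6780; D_Mac = 7.92648 half-year periods = 3.96324 yrs; D_mod = 3.96324/(1+0.014) = 3.90852 yrs.
ΔP/P ≈ -D_mod · Δy = -3.90852 × (-0.0085) = +0.033222 = +3.3222%.

+3.32%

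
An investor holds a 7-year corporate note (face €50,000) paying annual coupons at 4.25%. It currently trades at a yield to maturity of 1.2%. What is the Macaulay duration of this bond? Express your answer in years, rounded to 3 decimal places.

6.282 years

Periodic yield y = 0.012. Discount each cash flow and weight by its year:
  t   CF        PV=CF/(1+0.012)^t    t·PV
  1     2,125.00     2,099.8024     2,099.8024
  2     2,125.00     2,074.9035     4,149.8071
  3     2,125.00     2,050.2999     6,150.8998
  4     2,125.00     2,025.9881     8,103.9523
  5     2,125.00     2,001.9645    10,009.8225
  6     2,125.00     1,978.2258    11,869.3547
  7    52,125.00    47,949.3231   335,645.2616
  Σ                 60,180.5073   378,028.9003
Price P = Σ PV = 60,180.5073.
Macaulay duration = Σ(t·PV) / P = 378,028.9003 / 60,180.5073 = 6.28158 years.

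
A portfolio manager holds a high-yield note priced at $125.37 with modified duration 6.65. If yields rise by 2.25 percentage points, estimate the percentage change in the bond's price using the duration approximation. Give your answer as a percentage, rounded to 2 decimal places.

-14.96%

Duration approximation: ΔP/P ≈ -D_mod · Δy = -6.65 × (+0.0225) = -0.149625.
As a percentage: -14.9625%.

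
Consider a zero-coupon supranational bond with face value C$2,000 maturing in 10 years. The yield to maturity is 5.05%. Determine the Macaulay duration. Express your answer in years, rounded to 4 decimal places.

A zero-coupon bond has a single cash flow at maturity, so its Macaulay duration equals its maturity: 10 years.

10.0000 years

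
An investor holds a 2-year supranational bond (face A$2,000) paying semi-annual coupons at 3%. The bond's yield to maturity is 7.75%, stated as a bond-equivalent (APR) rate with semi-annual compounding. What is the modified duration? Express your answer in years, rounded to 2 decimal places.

Periodic yield y = 0.03875. First find Macaulay duration:
  t   CF        PV=CF/(1+0.03875)^t    t·PV
  1        30.00        28.8809        28.8809
  2        30.00        27.8035        55.6070
  3        30.00        26.7663        80.2989
  4     2,030.00     1,743.6202     6,974.4808
  Σ                  1,827.0708     7,139.2675
P = 1,827.0708; Macaulay duration = 7,139.2675 / 1,827.0708 = 3.90749 half-year periods = 1.95375 years.
Modified duration = D_Mac / (1 + y) = 1.95375 / 1.03875 = 1.88086 years.

1.88 years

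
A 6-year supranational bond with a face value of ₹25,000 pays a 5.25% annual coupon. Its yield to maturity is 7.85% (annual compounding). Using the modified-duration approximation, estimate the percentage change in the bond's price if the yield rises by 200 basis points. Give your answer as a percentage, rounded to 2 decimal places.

Periodic yield y = 0.0785. Modified duration first:
  t   CF        PV=CF/(1+0.0785)^t    t·PV
  1     1,312.50     1,216.9680     1,216.9680
  2     1,312.50     1,128.3894     2,256.7789
  3     1,312.50     1,046.2582     3,138.7745
  4     1,312.50       970.1049     3,880.4197
  5     1,312.50       899.4946     4,497.4730
  6    26,312.50    16,720.1903   100,321.1419
  Σ                 21,981.4055   115,311.5561
P = 21,981.4055; D_Mac = 5.24587 yrs; D_mod = 5.24587/(1+0.0785) = 4.86404 yrs.
ΔP/P ≈ -D_mod · Δy = -4.86404 × (+0.02) = -0.097281 = -9.7281%.

-9.73%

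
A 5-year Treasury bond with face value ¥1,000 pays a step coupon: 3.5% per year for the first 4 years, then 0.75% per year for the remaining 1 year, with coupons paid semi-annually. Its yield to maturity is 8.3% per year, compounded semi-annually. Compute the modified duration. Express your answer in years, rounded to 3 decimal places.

Periodic yield y = 0.0415. First find Macaulay duration:
  t   CF        PV=CF/(1+0.0415)^t    t·PV
  1        17.50        16.8027        16.8027
  2        17.50        16.1332        32.2663
  3        17.50        15.4903        46.4709
  4        17.50        14.8731        59.4923
  5        17.50        14.2804        71.4022
  6        17.50        13.7114        82.2685
  7        17.50        13.1651        92.1555
  8        17.50        12.6405       101.1239
  9         3.75         2.6007        23.4067
  10    1,003.75       668.3944     6,683.9442
  Σ                    788.0918     7,209.3333
P = 788.0918; Macaulay duration = 7,209.3333 / 788.0918 = 9.14783 half-year periods = 4.57392 years.
Modified duration = D_Mac / (1 + y) = 4.57392 / 1.0415 = 4.39166 years.

4.392 years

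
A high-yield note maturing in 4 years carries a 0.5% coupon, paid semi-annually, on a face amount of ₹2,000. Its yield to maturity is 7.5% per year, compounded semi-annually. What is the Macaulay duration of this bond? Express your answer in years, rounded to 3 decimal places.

Periodic yield y = 0.0375. Discount each cash flow and weight by its period:
  t   CF        PV=CF/(1+0.0375)^t    t·PV
  1         5.00         4.8193         4.8193
  2         5.00         4.6451         9.2902
  3         5.00         4.4772        13.4316
  4         5.00         4.3154        17.2615
  5         5.00         4.1594        20.7969
  6         5.00         4.0090        24.0543
  7         5.00         3.8641        27.0490
  8     2,005.00     1,493.5148    11,948.1185
  Σ                  1,523.8043    12,064.8212
Price P = Σ PV = 1,523.8043.
Macaulay duration = Σ(t·PV) / P = 12,064.8212 / 1,523.8043 = 7.91757 half-year periods.
In years: 7.91757 / 2 = 3.95878 years.

3.959 years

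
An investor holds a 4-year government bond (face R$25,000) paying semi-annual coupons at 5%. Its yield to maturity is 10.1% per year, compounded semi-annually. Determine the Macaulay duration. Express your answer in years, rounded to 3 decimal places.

3.637 years

Periodic yield y = 0.0505. Discount each cash flow and weight by its period:
  t   CF        PV=CF/(1+0.0505)^t    t·PV
  1       625.00       594.9548       594.9548
  2       625.00       566.3539     1,132.7078
  3       625.00       539.1279     1,617.3838
  4       625.00       513.2108     2,052.8432
  5       625.00       488.5396     2,442.6978
  6       625.00       465.0543     2,790.3259
  7       625.00       442.6981     3,098.8864
  8    25,625.00    17,278.0776   138,224.6208
  Σ                 20,888.0170   151,954.4205
Price P = Σ PV = 20,888.0170.
Macaulay duration = Σ(t·PV) / P = 151,954.4205 / 20,888.0170 = 7.27472 half-year periods.
In years: 7.27472 / 2 = 3.63736 years.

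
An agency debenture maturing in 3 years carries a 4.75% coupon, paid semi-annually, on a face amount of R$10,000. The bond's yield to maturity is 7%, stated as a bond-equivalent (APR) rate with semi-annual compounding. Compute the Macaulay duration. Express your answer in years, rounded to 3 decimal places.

Periodic yield y = 0.035. Discount each cash flow and weight by its period:
  t   CF        PV=CF/(1+0.035)^t    t·PV
  1       237.50       229.4686       229.4686
  2       237.50       221.7088       443.4176
  3       237.50       214.2114       642.6342
  4       237.50       206.9675       827.8701
  5       237.50       199.9686       999.8431
  6    10,237.50     8,328.2128    49,969.2771
  Σ                  9,400.5378    53,112.5107
Price P = Σ PV = 9,400.5378.
Macaulay duration = Σ(t·PV) / P = 53,112.5107 / 9,400.5378 = 5.64994 half-year periods.
In years: 5.64994 / 2 = 2.82497 years.

2.825 years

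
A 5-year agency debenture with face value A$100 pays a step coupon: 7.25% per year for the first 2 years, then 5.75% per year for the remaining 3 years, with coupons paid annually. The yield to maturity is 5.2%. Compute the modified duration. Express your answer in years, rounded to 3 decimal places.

4.194 years

Periodic yield y = 0.052. First find Macaulay duration:
  t   CF        PV=CF/(1+0.052)^t    t·PV
  1         7.25         6.8916         6.8916
  2         7.25         6.5510        13.1020
  3         5.75         4.9388        14.8164
  4         5.75         4.6947        18.7787
  5       105.75        82.0733       410.3663
  Σ                    105.1493       463.9549
P = 105.1493; Macaulay duration = 463.9549 / 105.1493 = 4.41234 years.
Modified duration = D_Mac / (1 + y) = 4.41234 / 1.052 = 4.19424 years.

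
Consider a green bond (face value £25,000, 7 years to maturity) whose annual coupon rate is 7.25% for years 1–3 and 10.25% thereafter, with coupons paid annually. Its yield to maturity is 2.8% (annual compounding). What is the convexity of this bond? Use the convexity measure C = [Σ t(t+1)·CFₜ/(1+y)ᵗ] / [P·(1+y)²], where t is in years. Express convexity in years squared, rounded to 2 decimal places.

With y = 0.028:
  t   CF        PV=CF/(1+0.028)^t    t·PV        t(t+1)·PV
  1     1,812.50     1,763.1323     1,763.1323       3,526.2646
  2     1,812.50     1,715.1092     3,430.2185      10,290.6554
  3     1,812.50     1,668.3942     5,005.1826      20,020.7304
  4     2,562.50     2,294.5177     9,178.0709      45,890.3543
  5     2,562.50     2,232.0211    11,160.1056      66,960.6338
  6     2,562.50     2,171.2268    13,027.3607      91,191.5246
  7    27,562.50    22,717.8278   159,024.7949   1,272,198.3595
  Σ                 34,562.2292   202,588.8655   1,510,078.5226
P = 34,562.2292.
Convexity = Σ t(t+1)·PV / [P·(1+y)²] = 1,510,078.5226 / (34,562.2292 × 1.056784) = 41.34391.

41.34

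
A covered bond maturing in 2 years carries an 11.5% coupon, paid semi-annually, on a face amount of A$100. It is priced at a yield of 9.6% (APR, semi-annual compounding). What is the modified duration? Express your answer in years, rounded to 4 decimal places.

Periodic yield y = 0.048. First find Macaulay duration:
  t   CF        PV=CF/(1+0.048)^t    t·PV
  1         5.75         5.4866         5.4866
  2         5.75         5.2353        10.4707
  3         5.75         4.9956        14.9867
  4       105.75        87.6668       350.6673
  Σ                    103.3844       381.6113
P = 103.3844; Macaulay duration = 381.6113 / 103.3844 = 3.69119 half-year periods = 1.84559 years.
Modified duration = D_Mac / (1 + y) = 1.84559 / 1.048 = 1.76106 years.

1.7611 years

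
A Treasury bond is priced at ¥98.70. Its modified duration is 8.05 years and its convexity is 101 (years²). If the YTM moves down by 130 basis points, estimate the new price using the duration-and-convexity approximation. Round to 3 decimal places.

Duration effect: -D_mod·Δy = -8.05 × (-0.013) = +0.104650
Convexity effect: ½·C·(Δy)² = 0.5 × 101 × (-0.013)² = +0.0085345
ΔP/P ≈ +0.104650 + 0.0085345 = +0.1131845
New price ≈ 98.70 × (1 + 0.1131845) = 109.87131015.

¥109.871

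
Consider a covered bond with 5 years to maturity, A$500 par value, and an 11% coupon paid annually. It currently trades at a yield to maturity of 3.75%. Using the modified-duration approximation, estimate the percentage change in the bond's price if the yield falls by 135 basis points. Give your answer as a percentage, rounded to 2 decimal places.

+5.50%

Periodic yield y = 0.0375. Modified duration first:
  t   CF        PV=CF/(1+0.0375)^t    t·PV
  1        55.00        53.0120        53.0120
  2        55.00        51.0960       102.1919
  3        55.00        49.2491       147.7473
  4        55.00        47.4690       189.8761
  5       555.00       461.6921     2,308.4606
  Σ                    662.5182     2,801.2879
P = 662.5182; D_Mac = 4.22824 yrs; D_mod = 4.22824/(1+0.0375) = 4.07541 yrs.
ΔP/P ≈ -D_mod · Δy = -4.07541 × (-0.0135) = +0.055018 = +5.5018%.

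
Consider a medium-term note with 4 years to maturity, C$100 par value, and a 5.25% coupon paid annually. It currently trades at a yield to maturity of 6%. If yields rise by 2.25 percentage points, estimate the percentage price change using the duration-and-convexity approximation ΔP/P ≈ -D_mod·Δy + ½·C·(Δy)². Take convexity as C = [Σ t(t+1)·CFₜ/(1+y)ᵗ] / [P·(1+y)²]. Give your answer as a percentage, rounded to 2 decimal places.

With y = 0.06:
  t   CF        PV=CF/(1+0.06)^t    t·PV        t(t+1)·PV
  1         5.25         4.9528         4.9528           9.9057
  2         5.25         4.6725         9.3450          28.0349
  3         5.25         4.4080        13.2240          52.8960
  4       105.25        83.3679       333.4714       1,667.3572
  Σ                     97.4012       360.9932       1,758.1937
P = 97.4012; D_Mac = 3.70625 yrs; D_mod = 3.49646 yrs; C = 16.06537.
Duration effect: -3.49646 × (+0.0225) = -0.078670
Convexity effect: 0.5 × 16.06537 × (0.0225)² = +0.0040665
ΔP/P ≈ -0.078670 + 0.0040665 = -0.074604 = -7.4604%.

-7.46%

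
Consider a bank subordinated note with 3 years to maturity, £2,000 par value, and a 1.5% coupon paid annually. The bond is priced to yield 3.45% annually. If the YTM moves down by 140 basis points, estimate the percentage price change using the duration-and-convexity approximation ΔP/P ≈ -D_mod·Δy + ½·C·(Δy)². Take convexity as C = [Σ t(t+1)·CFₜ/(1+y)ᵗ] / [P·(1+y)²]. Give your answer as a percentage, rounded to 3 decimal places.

With y = 0.0345:
  t   CF        PV=CF/(1+0.0345)^t    t·PV        t(t+1)·PV
  1        30.00        28.9995        28.9995          57.9990
  2        30.00        28.0324        56.0648         168.1944
  3     2,030.00     1,833.5998     5,500.7994      22,003.1976
  Σ                  1,890.6317     5,585.8637      22,229.3910
P = 1,890.6317; D_Mac = 2.95450 yrs; D_mod = 2.85597 yrs; C = 10.98651.
Duration effect: -2.85597 × (-0.014) = +0.039984
Convexity effect: 0.5 × 10.98651 × (-0.014)² = +0.0010767
ΔP/P ≈ +0.039984 + 0.0010767 = +0.041060 = +4.1060%.

+4.106%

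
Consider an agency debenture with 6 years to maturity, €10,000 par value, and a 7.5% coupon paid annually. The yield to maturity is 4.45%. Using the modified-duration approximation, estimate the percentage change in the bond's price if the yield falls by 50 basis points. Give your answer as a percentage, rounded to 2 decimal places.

+2.45%

Periodic yield y = 0.0445. Modified duration first:
  t   CF        PV=CF/(1+0.0445)^t    t·PV
  1       750.00       718.0469       718.0469
  2       750.00       687.4552     1,374.9103
  3       750.00       658.1667     1,974.5002
  4       750.00       630.1261     2,520.5045
  5       750.00       603.2802     3,016.4008
  6    10,750.00     8,278.6171    49,671.7028
  Σ                 11,575.6922    59,276.0656
P = 11,575.6922; D_Mac = 5.12074 yrs; D_mod = 5.12074/(1+0.0445) = 4.90257 yrs.
ΔP/P ≈ -D_mod · Δy = -4.90257 × (-0.005) = +0.024513 = +2.4513%.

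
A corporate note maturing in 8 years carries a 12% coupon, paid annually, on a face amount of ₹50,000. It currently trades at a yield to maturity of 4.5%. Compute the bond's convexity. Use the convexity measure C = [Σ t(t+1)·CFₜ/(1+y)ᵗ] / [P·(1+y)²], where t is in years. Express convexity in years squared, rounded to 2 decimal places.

44.46

With y = 0.045:
  t   CF        PV=CF/(1+0.045)^t    t·PV        t(t+1)·PV
  1     6,000.00     5,741.6268     5,741.6268      11,483.2536
  2     6,000.00     5,494.3797    10,988.7594      32,966.2782
  3     6,000.00     5,257.7796    15,773.3389      63,093.3555
  4     6,000.00     5,031.3681    20,125.4722     100,627.3612
  5     6,000.00     4,814.7063    24,073.5314     144,441.1884
  6     6,000.00     4,607.3744    27,644.2466     193,509.7260
  7     6,000.00     4,408.9707    30,862.7952     246,902.3618
  8    56,000.00    39,378.3671   315,026.9369   2,835,242.4319
  Σ                 74,734.5728   450,236.7074   3,628,265.9567
P = 74,734.5728.
Convexity = Σ t(t+1)·PV / [P·(1+y)²] = 3,628,265.9567 / (74,734.5728 × 1.092025) = 44.45749.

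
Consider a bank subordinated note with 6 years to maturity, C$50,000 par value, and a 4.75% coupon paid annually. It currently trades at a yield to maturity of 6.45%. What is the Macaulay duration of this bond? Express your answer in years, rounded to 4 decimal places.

5.3269 years

Periodic yield y = 0.0645. Discount each cash flow and weight by its year:
  t   CF        PV=CF/(1+0.0645)^t    t·PV
  1     2,375.00     2,231.0944     2,231.0944
  2     2,375.00     2,095.9083     4,191.8166
  3     2,375.00     1,968.9134     5,906.7402
  4     2,375.00     1,849.6133     7,398.4534
  5     2,375.00     1,737.5419     8,687.7095
  6    52,375.00    35,995.6517   215,973.9104
  Σ                 45,878.7231   244,389.7246
Price P = Σ PV = 45,878.7231.
Macaulay duration = Σ(t·PV) / P = 244,389.7246 / 45,878.7231 = 5.32686 years.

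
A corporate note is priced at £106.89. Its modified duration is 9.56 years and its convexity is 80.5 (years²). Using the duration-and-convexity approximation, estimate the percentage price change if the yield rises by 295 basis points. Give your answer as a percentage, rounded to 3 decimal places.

-24.699%

Duration effect: -D_mod·Δy = -9.56 × (+0.0295) = -0.282020
Convexity effect: ½·C·(Δy)² = 0.5 × 80.5 × (0.0295)² = +0.0350275625
ΔP/P ≈ -0.282020 + 0.0350275625 = -0.2469924375
= -24.69924375%.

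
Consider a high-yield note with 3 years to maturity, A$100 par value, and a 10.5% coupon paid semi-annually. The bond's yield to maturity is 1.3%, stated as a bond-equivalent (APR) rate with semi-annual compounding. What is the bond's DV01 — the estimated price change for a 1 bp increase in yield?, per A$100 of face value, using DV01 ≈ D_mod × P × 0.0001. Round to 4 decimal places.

Periodic yield y = 0.0065.
  t   CF        PV=CF/(1+0.0065)^t    t·PV
  1         5.25         5.2161         5.2161
  2         5.25         5.1824        10.3648
  3         5.25         5.1489        15.4468
  4         5.25         5.1157        20.4628
  5         5.25         5.0827        25.4133
  6       105.25       101.2370       607.4222
  Σ                    126.9828       684.3260
P = 126.9828; D_Mac = 5.38912 half-year periods = 2.69456 yrs; D_mod = 2.67716 yrs.
DV01 ≈ 2.67716 × 126.9828 × 0.0001 = 0.033995.

A$0.0340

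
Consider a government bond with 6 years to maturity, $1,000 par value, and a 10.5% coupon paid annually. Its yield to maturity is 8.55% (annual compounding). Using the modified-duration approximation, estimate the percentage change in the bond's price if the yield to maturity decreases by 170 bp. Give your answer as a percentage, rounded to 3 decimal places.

Periodic yield y = 0.0855. Modified duration first:
  t   CF        PV=CF/(1+0.0855)^t    t·PV
  1       105.00        96.7296        96.7296
  2       105.00        89.1107       178.2213
  3       105.00        82.0918       246.2754
  4       105.00        75.6258       302.5032
  5       105.00        69.6691       348.3455
  6     1,105.00       675.4346     4,052.6077
  Σ                  1,088.6616     5,224.6827
P = 1,088.6616; D_Mac = 4.79918 yrs; D_mod = 4.79918/(1+0.0855) = 4.42117 yrs.
ΔP/P ≈ -D_mod · Δy = -4.42117 × (-0.017) = +0.075160 = +7.5160%.

+7.516%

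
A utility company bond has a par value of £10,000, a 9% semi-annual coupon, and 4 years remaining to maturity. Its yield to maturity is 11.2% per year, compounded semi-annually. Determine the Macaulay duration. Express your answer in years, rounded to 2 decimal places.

Periodic yield y = 0.056. Discount each cash flow and weight by its period:
  t   CF        PV=CF/(1+0.056)^t    t·PV
  1       450.00       426.1364       426.1364
  2       450.00       403.5382       807.0764
  3       450.00       382.1385     1,146.4154
  4       450.00       361.8736     1,447.4942
  5       450.00       342.6833     1,713.4164
  6       450.00       324.5107     1,947.0641
  7       450.00       307.3018     2,151.1125
  8    10,450.00     6,757.7939    54,062.3515
  Σ                  9,305.9763    63,701.0670
Price P = Σ PV = 9,305.9763.
Macaulay duration = Σ(t·PV) / P = 63,701.0670 / 9,305.9763 = 6.84518 half-year periods.
In years: 6.84518 / 2 = 3.42259 years.

3.42 years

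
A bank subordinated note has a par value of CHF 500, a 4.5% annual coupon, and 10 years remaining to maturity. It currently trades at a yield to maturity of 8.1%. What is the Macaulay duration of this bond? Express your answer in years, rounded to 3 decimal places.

7.967 years

Periodic yield y = 0.081. Discount each cash flow and weight by its year:
  t   CF        PV=CF/(1+0.081)^t    t·PV
  1        22.50        20.8141        20.8141
  2        22.50        19.2545        38.5089
  3        22.50        17.8117        53.4351
  4        22.50        16.4771        65.9082
  5        22.50        15.2424        76.2121
  6        22.50        14.1003        84.6018
  7        22.50        13.0438        91.3063
  8        22.50        12.0664        96.5310
  9        22.50        11.1622       100.4601
  10      522.50       239.7891     2,397.8905
  Σ                    379.7614     3,025.6682
Price P = Σ PV = 379.7614.
Macaulay duration = Σ(t·PV) / P = 3,025.6682 / 379.7614 = 7.96729 years.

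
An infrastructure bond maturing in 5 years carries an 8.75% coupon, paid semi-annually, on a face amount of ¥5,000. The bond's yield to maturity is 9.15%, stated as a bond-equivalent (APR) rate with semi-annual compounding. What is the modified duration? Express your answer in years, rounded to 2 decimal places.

Periodic yield y = 0.04575. First find Macaulay duration:
  t   CF        PV=CF/(1+0.04575)^t    t·PV
  1       218.75       209.1800       209.1800
  2       218.75       200.0287       400.0574
  3       218.75       191.2777       573.8332
  4       218.75       182.9096       731.6385
  5       218.75       174.9076       874.5380
  6       218.75       167.2557     1,003.5340
  7       218.75       159.9385     1,119.5693
  8       218.75       152.9414     1,223.5312
  9       218.75       146.2504     1,316.2540
  10    5,218.75     3,336.4741    33,364.7412
  Σ                  4,921.1638    40,816.8769
P = 4,921.1638; Macaulay duration = 40,816.8769 / 4,921.1638 = 8.29415 half-year periods = 4.14708 years.
Modified duration = D_Mac / (1 + y) = 4.14708 / 1.04575 = 3.96565 years.

3.97 years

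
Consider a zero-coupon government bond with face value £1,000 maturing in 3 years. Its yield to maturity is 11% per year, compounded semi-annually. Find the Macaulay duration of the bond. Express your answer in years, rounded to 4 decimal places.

3.0000 years

A zero-coupon bond has a single cash flow at maturity, so its Macaulay duration equals its maturity: 3 years.
(Equivalently: 6 semi-annual periods ÷ 2 = 3 years.)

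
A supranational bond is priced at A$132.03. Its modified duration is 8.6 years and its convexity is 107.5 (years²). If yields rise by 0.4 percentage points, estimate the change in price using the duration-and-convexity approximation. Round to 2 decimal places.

-A$4.43

Duration effect: -D_mod·Δy = -8.6 × (+0.004) = -0.034400
Convexity effect: ½·C·(Δy)² = 0.5 × 107.5 × (0.004)² = +0.0008600
ΔP/P ≈ -0.034400 + 0.0008600 = -0.033540
ΔP ≈ 132.03 × (-0.033540) = -4.4282862.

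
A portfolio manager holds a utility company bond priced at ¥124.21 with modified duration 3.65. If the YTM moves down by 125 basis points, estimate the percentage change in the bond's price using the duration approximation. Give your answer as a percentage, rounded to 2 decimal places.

+4.56%

Duration approximation: ΔP/P ≈ -D_mod · Δy = -3.65 × (-0.0125) = +0.045625.
As a percentage: +4.5625%.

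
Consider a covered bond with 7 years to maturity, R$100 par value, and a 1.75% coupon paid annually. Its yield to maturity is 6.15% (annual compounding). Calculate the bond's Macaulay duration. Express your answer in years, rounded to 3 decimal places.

6.584 years

Periodic yield y = 0.0615. Discount each cash flow and weight by its year:
  t   CF        PV=CF/(1+0.0615)^t    t·PV
  1         1.75         1.6486         1.6486
  2         1.75         1.5531         3.1062
  3         1.75         1.4631         4.3893
  4         1.75         1.3783         5.5134
  5         1.75         1.2985         6.4924
  6         1.75         1.2233         7.3395
  7       101.75        67.0030       469.0212
  Σ                     75.5679       497.5107
Price P = Σ PV = 75.5679.
Macaulay duration = Σ(t·PV) / P = 497.5107 / 75.5679 = 6.58362 years.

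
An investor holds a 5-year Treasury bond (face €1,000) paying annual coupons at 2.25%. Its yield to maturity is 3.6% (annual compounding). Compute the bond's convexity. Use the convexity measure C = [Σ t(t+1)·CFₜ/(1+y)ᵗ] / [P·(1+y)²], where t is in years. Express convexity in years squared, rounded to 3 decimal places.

26.294

With y = 0.036:
  t   CF        PV=CF/(1+0.036)^t    t·PV        t(t+1)·PV
  1        22.50        21.7181        21.7181          43.4363
  2        22.50        20.9635        41.9269         125.7808
  3        22.50        20.2350        60.7050         242.8200
  4        22.50        19.5319        78.1274         390.6371
  5     1,022.50       856.7706     4,283.8528      25,703.1171
  Σ                    939.2190     4,486.3303      26,505.7913
P = 939.2190.
Convexity = Σ t(t+1)·PV / [P·(1+y)²] = 26,505.7913 / (939.2190 × 1.073296) = 26.29386.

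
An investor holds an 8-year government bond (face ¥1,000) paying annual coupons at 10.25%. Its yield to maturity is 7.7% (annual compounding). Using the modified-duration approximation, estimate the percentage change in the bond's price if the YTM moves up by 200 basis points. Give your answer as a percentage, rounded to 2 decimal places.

-11.11%

Periodic yield y = 0.077. Modified duration first:
  t   CF        PV=CF/(1+0.077)^t    t·PV
  1       102.50        95.1718        95.1718
  2       102.50        88.3675       176.7350
  3       102.50        82.0497       246.1490
  4       102.50        76.1835       304.7341
  5       102.50        70.7368       353.6840
  6       102.50        65.6795       394.0768
  7       102.50        60.9837       426.8861
  8     1,102.50       609.0500     4,872.4003
  Σ                  1,148.2224     6,869.8369
P = 1,148.2224; D_Mac = 5.98302 yrs; D_mod = 5.98302/(1+0.077) = 5.55526 yrs.
ΔP/P ≈ -D_mod · Δy = -5.55526 × (+0.02) = -0.111105 = -11.1105%.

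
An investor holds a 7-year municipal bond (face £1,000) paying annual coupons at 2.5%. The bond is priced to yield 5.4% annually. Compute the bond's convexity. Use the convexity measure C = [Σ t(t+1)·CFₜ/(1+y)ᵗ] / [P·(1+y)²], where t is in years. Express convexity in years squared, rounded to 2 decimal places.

45.20

With y = 0.054:
  t   CF        PV=CF/(1+0.054)^t    t·PV        t(t+1)·PV
  1        25.00        23.7192        23.7192          47.4383
  2        25.00        22.5040        45.0079         135.0237
  3        25.00        21.3510        64.0530         256.2120
  4        25.00        20.2571        81.0285         405.1423
  5        25.00        19.2193        96.0964         576.5782
  6        25.00        18.2346       109.4076         765.8534
  7     1,025.00       709.3157     4,965.2101      39,721.6807
  Σ                    834.6008     5,384.5226      41,907.9286
P = 834.6008.
Convexity = Σ t(t+1)·PV / [P·(1+y)²] = 41,907.9286 / (834.6008 × 1.110916) = 45.19976.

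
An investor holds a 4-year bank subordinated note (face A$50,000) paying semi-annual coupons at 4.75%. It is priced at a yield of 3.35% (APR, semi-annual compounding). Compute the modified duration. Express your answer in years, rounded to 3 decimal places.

Periodic yield y = 0.01675. First find Macaulay duration:
  t   CF        PV=CF/(1+0.01675)^t    t·PV
  1     1,187.50     1,167.9371     1,167.9371
  2     1,187.50     1,148.6964     2,297.3928
  3     1,187.50     1,129.7727     3,389.3181
  4     1,187.50     1,111.1608     4,444.6430
  5     1,187.50     1,092.8554     5,464.2771
  6     1,187.50     1,074.8517     6,449.1100
  7     1,187.50     1,057.1445     7,400.0114
  8    51,187.50    44,817.7934   358,542.3474
  Σ                 52,600.2119   389,155.0369
P = 52,600.2119; Macaulay duration = 389,155.0369 / 52,600.2119 = 7.39835 half-year periods = 3.69918 years.
Modified duration = D_Mac / (1 + y) = 3.69918 / 1.01675 = 3.63824 years.

3.638 years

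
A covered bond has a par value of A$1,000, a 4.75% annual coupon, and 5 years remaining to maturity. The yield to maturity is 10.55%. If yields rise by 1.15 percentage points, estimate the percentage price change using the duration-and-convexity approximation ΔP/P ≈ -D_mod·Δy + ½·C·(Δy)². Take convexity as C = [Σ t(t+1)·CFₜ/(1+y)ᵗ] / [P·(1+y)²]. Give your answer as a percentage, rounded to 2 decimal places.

-4.54%

With y = 0.1055:
  t   CF        PV=CF/(1+0.1055)^t    t·PV        t(t+1)·PV
  1        47.50        42.9670        42.9670          85.9340
  2        47.50        38.8666        77.7331         233.1994
  3        47.50        35.1575       105.4724         421.8894
  4        47.50        31.8023       127.2092         636.0461
  5     1,047.50       634.3958     3,171.9790      19,031.8739
  Σ                    783.1891     3,525.3607      20,408.9428
P = 783.1891; D_Mac = 4.50129 yrs; D_mod = 4.07172 yrs; C = 21.32241.
Duration effect: -4.07172 × (+0.0115) = -0.046825
Convexity effect: 0.5 × 21.32241 × (0.0115)² = +0.0014099
ΔP/P ≈ -0.046825 + 0.0014099 = -0.045415 = -4.5415%.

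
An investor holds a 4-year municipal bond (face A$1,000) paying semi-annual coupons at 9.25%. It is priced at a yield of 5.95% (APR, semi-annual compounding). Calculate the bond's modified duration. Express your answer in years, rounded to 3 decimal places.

Periodic yield y = 0.02975. First find Macaulay duration:
  t   CF        PV=CF/(1+0.02975)^t    t·PV
  1        46.25        44.9138        44.9138
  2        46.25        43.6162        87.2325
  3        46.25        42.3561       127.0684
  4        46.25        41.1324       164.5298
  5        46.25        39.9441       199.7205
  6        46.25        38.7901       232.7406
  7        46.25        37.6694       263.6861
  8     1,046.25       827.5249     6,620.1991
  Σ                  1,115.9472     7,740.0908
P = 1,115.9472; Macaulay duration = 7,740.0908 / 1,115.9472 = 6.93589 half-year periods = 3.46795 years.
Modified duration = D_Mac / (1 + y) = 3.46795 / 1.02975 = 3.36776 years.

3.368 years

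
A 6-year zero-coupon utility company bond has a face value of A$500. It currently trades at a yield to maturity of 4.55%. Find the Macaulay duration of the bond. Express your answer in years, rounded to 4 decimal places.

6.0000 years

A zero-coupon bond has a single cash flow at maturity, so its Macaulay duration equals its maturity: 6 years.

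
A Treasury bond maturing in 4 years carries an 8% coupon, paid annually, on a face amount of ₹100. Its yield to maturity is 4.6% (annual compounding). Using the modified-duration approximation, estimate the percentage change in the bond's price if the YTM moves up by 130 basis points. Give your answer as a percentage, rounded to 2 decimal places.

Periodic yield y = 0.046. Modified duration first:
  t   CF        PV=CF/(1+0.046)^t    t·PV
  1         8.00         7.6482         7.6482
  2         8.00         7.3118        14.6237
  3         8.00         6.9903        20.9709
  4       108.00        90.2188       360.8752
  Σ                    112.1691       404.1179
P = 112.1691; D_Mac = 3.60276 yrs; D_mod = 3.60276/(1+0.046) = 3.44432 yrs.
ΔP/P ≈ -D_mod · Δy = -3.44432 × (+0.013) = -0.044776 = -4.4776%.

-4.48%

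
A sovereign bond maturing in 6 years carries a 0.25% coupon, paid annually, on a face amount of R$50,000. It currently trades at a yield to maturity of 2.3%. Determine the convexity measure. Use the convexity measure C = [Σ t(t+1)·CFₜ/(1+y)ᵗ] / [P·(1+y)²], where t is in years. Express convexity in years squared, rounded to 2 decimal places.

With y = 0.023:
  t   CF        PV=CF/(1+0.023)^t    t·PV        t(t+1)·PV
  1       125.00       122.1896       122.1896         244.3793
  2       125.00       119.4425       238.8849         716.6548
  3       125.00       116.7570       350.2711       1,401.0846
  4       125.00       114.1320       456.5281       2,282.6403
  5       125.00       111.5660       557.8300       3,346.9799
  6    50,125.00    43,732.1253   262,392.7516   1,836,749.2609
  Σ                 44,316.2124   264,118.4553   1,844,740.9996
P = 44,316.2124.
Convexity = Σ t(t+1)·PV / [P·(1+y)²] = 1,844,740.9996 / (44,316.2124 × 1.046529) = 39.77604.

39.78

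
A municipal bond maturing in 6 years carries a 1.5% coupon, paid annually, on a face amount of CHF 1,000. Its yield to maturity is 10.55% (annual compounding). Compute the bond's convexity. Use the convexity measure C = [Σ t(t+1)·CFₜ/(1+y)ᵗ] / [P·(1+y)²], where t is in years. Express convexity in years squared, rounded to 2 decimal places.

32.16

With y = 0.1055:
  t   CF        PV=CF/(1+0.1055)^t    t·PV        t(t+1)·PV
  1        15.00        13.5685        13.5685          27.1370
  2        15.00        12.2737        24.5473          73.6419
  3        15.00        11.1024        33.3071         133.2282
  4        15.00        10.0428        40.1713         200.8567
  5        15.00         9.0844        45.4221         272.5328
  6     1,015.00       556.0496     3,336.2978      23,354.0847
  Σ                    612.1214     3,493.3142      24,061.4814
P = 612.1214.
Convexity = Σ t(t+1)·PV / [P·(1+y)²] = 24,061.4814 / (612.1214 × 1.222130) = 32.16380.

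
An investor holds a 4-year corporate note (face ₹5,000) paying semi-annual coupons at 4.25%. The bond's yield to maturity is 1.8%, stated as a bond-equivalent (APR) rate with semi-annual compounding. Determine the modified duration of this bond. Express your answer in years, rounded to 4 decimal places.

Periodic yield y = 0.009. First find Macaulay duration:
  t   CF        PV=CF/(1+0.009)^t    t·PV
  1       106.25       105.3023       105.3023
  2       106.25       104.3630       208.7260
  3       106.25       103.4321       310.2964
  4       106.25       102.5095       410.0381
  5       106.25       101.5952       507.9759
  6       106.25       100.6890       604.1339
  7       106.25        99.7909       698.5360
  8     5,106.25     4,753.0540    38,024.4316
  Σ                  5,470.7359    40,869.4403
P = 5,470.7359; Macaulay duration = 40,869.4403 / 5,470.7359 = 7.47056 half-year periods = 3.73528 years.
Modified duration = D_Mac / (1 + y) = 3.73528 / 1.009 = 3.70196 years.

3.7020 years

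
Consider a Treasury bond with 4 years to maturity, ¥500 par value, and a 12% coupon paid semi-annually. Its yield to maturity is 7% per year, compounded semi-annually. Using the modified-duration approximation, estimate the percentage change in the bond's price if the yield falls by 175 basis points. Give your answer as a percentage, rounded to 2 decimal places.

+5.67%

Periodic yield y = 0.035. Modified duration first:
  t   CF        PV=CF/(1+0.035)^t    t·PV
  1        30.00        28.9855        28.9855
  2        30.00        28.0053        56.0106
  3        30.00        27.0583        81.1748
  4        30.00        26.1433       104.5731
  5        30.00        25.2592       126.2960
  6        30.00        24.4050       146.4301
  7        30.00        23.5797       165.0581
  8       530.00       402.4881     3,219.9050
  Σ                    585.9244     3,928.4333
P = 585.9244; D_Mac = 6.70468 half-year periods = 3.35234 yrs; D_mod = 3.35234/(1+0.035) = 3.23897 yrs.
ΔP/P ≈ -D_mod · Δy = -3.23897 × (-0.0175) = +0.056682 = +5.6682%.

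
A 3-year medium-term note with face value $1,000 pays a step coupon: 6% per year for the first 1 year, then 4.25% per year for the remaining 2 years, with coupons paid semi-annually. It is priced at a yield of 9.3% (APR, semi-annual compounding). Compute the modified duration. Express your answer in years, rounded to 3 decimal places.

2.672 years

Periodic yield y = 0.0465. First find Macaulay duration:
  t   CF        PV=CF/(1+0.0465)^t    t·PV
  1        30.00        28.6670        28.6670
  2        30.00        27.3932        54.7864
  3        21.25        18.5413        55.6240
  4        21.25        17.7175        70.8699
  5        21.25        16.9302        84.6511
  6     1,021.25       777.4933     4,664.9600
  Σ                    886.7426     4,959.5585
P = 886.7426; Macaulay duration = 4,959.5585 / 886.7426 = 5.59301 half-year periods = 2.79650 years.
Modified duration = D_Mac / (1 + y) = 2.79650 / 1.0465 = 2.67224 years.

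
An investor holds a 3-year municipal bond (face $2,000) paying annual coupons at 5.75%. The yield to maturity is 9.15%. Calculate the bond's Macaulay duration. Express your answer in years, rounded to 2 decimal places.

2.83 years

Periodic yield y = 0.0915. Discount each cash flow and weight by its year:
  t   CF        PV=CF/(1+0.0915)^t    t·PV
  1       115.00       105.3596       105.3596
  2       115.00        96.5273       193.0547
  3     2,115.00     1,626.4441     4,879.3324
  Σ                  1,828.3311     5,177.7467
Price P = Σ PV = 1,828.3311.
Macaulay duration = Σ(t·PV) / P = 5,177.7467 / 1,828.3311 = 2.83195 years.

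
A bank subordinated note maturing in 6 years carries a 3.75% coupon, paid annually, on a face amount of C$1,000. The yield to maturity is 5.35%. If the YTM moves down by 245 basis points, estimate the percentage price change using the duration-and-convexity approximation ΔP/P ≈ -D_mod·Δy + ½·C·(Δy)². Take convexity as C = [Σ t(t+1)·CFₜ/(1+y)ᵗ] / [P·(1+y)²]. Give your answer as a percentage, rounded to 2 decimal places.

+13.69%

With y = 0.0535:
  t   CF        PV=CF/(1+0.0535)^t    t·PV        t(t+1)·PV
  1        37.50        35.5956        35.5956          71.1913
  2        37.50        33.7880        67.5760         202.7279
  3        37.50        32.0721        96.2164         384.8654
  4        37.50        30.4434       121.7736         608.8679
  5        37.50        28.8974       144.4869         866.9216
  6     1,037.50       758.8936     4,553.3613      31,873.5294
  Σ                    919.6901     5,019.0098      34,008.1035
P = 919.6901; D_Mac = 5.45728 yrs; D_mod = 5.18015 yrs; C = 33.31746.
Duration effect: -5.18015 × (-0.0245) = +0.126914
Convexity effect: 0.5 × 33.31746 × (-0.0245)² = +0.0099994
ΔP/P ≈ +0.126914 + 0.0099994 = +0.136913 = +13.6913%.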